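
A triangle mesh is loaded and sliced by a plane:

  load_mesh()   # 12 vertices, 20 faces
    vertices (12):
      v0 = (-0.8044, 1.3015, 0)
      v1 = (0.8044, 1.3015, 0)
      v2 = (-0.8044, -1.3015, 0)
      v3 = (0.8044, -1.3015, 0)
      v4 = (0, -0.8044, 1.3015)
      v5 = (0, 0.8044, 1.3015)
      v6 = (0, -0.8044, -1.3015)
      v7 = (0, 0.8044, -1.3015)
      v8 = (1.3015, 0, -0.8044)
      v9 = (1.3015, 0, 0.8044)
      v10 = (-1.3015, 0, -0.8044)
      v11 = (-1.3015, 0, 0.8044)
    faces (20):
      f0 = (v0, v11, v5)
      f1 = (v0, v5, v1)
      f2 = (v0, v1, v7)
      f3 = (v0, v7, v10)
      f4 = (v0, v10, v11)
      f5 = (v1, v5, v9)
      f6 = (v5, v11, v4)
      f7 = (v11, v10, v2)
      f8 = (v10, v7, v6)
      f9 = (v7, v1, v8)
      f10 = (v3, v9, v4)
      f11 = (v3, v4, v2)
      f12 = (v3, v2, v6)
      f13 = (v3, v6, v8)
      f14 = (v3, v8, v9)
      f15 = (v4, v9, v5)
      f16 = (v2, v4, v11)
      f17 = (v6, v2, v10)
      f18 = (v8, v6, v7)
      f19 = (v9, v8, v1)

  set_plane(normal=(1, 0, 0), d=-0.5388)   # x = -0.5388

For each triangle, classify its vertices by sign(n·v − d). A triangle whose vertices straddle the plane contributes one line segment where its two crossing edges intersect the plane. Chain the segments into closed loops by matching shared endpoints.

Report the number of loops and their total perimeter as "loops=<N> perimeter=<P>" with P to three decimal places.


Straddling triangles (10 of 20):
  (v0,v11,v5) [--+] → (-0.5388, 0.471391, 1.09571)–(-0.5388, 1.13737, 0.429734)  len=0.9418
  (v0,v5,v1) [-++] → (-0.5388, 1.13737, 0.429734)–(-0.5388, 1.3015, 0)  len=0.4600
  (v0,v1,v7) [-++] → (-0.5388, 1.3015, 0)–(-0.5388, 1.13737, -0.429734)  len=0.4600
  (v0,v7,v10) [-+-] → (-0.5388, 1.13737, -0.429734)–(-0.5388, 0.471391, -1.09571)  len=0.9418
  (v5,v11,v4) [+-+] → (-0.5388, 0.471391, 1.09571)–(-0.5388, -0.471391, 1.09571)  len=0.9428
  (v10,v7,v6) [-++] → (-0.5388, 0.471391, -1.09571)–(-0.5388, -0.471391, -1.09571)  len=0.9428
  (v3,v4,v2) [++-] → (-0.5388, -1.13737, 0.429734)–(-0.5388, -1.3015, 0)  len=0.4600
  (v3,v2,v6) [+-+] → (-0.5388, -1.3015, 0)–(-0.5388, -1.13737, -0.429734)  len=0.4600
  (v2,v4,v11) [-+-] → (-0.5388, -1.13737, 0.429734)–(-0.5388, -0.471391, 1.09571)  len=0.9418
  (v6,v2,v10) [+--] → (-0.5388, -1.13737, -0.429734)–(-0.5388, -0.471391, -1.09571)  len=0.9418

Chained into 1 loop(s):
  loop 1: 10 segments, perimeter = 7.4929
Total perimeter = 7.493

loops=1 perimeter=7.493


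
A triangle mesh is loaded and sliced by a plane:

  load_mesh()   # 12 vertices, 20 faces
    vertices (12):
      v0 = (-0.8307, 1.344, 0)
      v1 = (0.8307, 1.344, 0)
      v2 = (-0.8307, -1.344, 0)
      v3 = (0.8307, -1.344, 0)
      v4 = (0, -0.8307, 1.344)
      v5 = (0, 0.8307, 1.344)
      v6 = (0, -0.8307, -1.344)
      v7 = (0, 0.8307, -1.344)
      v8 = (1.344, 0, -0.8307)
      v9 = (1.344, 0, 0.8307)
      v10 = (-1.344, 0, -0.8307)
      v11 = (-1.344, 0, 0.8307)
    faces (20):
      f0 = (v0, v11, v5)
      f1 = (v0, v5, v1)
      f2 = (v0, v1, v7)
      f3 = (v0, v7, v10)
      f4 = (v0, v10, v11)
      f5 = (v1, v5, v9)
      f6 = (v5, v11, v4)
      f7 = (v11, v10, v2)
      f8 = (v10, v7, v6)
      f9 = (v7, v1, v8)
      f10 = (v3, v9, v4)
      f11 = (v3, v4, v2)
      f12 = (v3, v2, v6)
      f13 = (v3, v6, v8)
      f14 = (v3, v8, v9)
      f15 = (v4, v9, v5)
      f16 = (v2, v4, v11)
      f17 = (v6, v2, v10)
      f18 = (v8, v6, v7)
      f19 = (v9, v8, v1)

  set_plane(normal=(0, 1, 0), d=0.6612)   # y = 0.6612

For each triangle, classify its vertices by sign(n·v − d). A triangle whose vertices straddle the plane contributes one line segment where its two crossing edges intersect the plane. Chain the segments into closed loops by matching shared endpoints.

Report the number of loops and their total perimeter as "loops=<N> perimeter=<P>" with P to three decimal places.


Straddling triangles (10 of 20):
  (v0,v11,v5) [+-+] → (-1.09147, 0.6612, 0.422025)–(-0.274236, 0.6612, 1.23926)  len=1.1557
  (v0,v7,v10) [++-] → (-0.274236, 0.6612, -1.23926)–(-1.09147, 0.6612, -0.422025)  len=1.1557
  (v0,v10,v11) [+--] → (-1.09147, 0.6612, -0.422025)–(-1.09147, 0.6612, 0.422025)  len=0.8441
  (v1,v5,v9) [++-] → (0.274236, 0.6612, 1.23926)–(1.09147, 0.6612, 0.422025)  len=1.1557
  (v5,v11,v4) [+--] → (-0.274236, 0.6612, 1.23926)–(0, 0.6612, 1.344)  len=0.2936
  (v10,v7,v6) [-+-] → (-0.274236, 0.6612, -1.23926)–(0, 0.6612, -1.344)  len=0.2936
  (v7,v1,v8) [++-] → (1.09147, 0.6612, -0.422025)–(0.274236, 0.6612, -1.23926)  len=1.1557
  (v4,v9,v5) [--+] → (0.274236, 0.6612, 1.23926)–(0, 0.6612, 1.344)  len=0.2936
  (v8,v6,v7) [--+] → (0, 0.6612, -1.344)–(0.274236, 0.6612, -1.23926)  len=0.2936
  (v9,v8,v1) [--+] → (1.09147, 0.6612, -0.422025)–(1.09147, 0.6612, 0.422025)  len=0.8441

Chained into 1 loop(s):
  loop 1: 10 segments, perimeter = 7.4853
Total perimeter = 7.485

loops=1 perimeter=7.485


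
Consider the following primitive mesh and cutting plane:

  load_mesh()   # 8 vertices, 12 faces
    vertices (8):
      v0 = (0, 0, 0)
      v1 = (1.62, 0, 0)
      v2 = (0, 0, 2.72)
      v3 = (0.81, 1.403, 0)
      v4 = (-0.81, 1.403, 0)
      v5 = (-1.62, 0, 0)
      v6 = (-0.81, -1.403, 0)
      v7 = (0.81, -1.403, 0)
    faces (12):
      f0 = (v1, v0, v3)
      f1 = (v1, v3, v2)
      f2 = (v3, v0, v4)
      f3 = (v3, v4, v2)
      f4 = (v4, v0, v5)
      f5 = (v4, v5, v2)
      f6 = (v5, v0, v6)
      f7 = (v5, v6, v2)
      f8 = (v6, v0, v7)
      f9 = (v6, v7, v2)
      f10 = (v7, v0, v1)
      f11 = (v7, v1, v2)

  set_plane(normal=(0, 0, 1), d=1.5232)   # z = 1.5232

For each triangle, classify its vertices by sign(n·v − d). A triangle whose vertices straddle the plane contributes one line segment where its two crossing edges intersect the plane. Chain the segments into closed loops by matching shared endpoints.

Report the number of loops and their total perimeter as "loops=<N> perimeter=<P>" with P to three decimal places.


Straddling triangles (6 of 12):
  (v1,v3,v2) [--+] → (0.3564, 0.61732, 1.5232)–(0.7128, 0, 1.5232)  len=0.7128
  (v3,v4,v2) [--+] → (-0.3564, 0.61732, 1.5232)–(0.3564, 0.61732, 1.5232)  len=0.7128
  (v4,v5,v2) [--+] → (-0.7128, 0, 1.5232)–(-0.3564, 0.61732, 1.5232)  len=0.7128
  (v5,v6,v2) [--+] → (-0.3564, -0.61732, 1.5232)–(-0.7128, 0, 1.5232)  len=0.7128
  (v6,v7,v2) [--+] → (0.3564, -0.61732, 1.5232)–(-0.3564, -0.61732, 1.5232)  len=0.7128
  (v7,v1,v2) [--+] → (0.7128, 0, 1.5232)–(0.3564, -0.61732, 1.5232)  len=0.7128

Chained into 1 loop(s):
  loop 1: 6 segments, perimeter = 4.2769
Total perimeter = 4.277

loops=1 perimeter=4.277


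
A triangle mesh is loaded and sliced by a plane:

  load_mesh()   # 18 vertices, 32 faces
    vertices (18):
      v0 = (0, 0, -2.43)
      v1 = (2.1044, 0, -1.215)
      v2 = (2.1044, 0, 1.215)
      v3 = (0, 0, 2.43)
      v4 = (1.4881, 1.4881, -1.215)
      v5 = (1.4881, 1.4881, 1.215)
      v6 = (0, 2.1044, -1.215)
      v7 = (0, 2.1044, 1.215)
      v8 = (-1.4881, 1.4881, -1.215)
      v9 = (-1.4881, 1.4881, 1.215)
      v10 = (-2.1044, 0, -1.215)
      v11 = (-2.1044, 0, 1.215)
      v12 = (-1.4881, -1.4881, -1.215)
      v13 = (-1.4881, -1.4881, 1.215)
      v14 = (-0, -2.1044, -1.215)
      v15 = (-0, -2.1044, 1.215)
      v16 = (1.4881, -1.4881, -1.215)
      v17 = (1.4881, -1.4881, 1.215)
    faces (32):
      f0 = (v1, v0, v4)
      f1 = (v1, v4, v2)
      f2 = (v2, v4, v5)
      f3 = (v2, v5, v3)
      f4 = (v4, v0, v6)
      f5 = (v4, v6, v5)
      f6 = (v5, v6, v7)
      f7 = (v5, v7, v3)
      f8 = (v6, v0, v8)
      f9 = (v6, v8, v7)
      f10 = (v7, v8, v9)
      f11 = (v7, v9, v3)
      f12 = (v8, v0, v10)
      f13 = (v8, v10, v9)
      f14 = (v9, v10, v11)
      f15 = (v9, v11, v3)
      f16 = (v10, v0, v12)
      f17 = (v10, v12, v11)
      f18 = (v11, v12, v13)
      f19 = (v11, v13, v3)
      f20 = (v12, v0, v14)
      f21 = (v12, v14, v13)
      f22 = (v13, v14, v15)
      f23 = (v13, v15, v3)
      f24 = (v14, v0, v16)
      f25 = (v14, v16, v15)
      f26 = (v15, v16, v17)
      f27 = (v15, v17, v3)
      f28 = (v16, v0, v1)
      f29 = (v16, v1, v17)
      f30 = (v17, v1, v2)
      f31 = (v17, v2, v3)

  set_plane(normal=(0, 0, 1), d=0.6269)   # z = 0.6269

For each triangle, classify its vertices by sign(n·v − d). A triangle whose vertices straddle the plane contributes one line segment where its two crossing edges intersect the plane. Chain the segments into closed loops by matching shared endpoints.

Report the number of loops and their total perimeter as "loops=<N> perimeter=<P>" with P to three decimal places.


loops=1 perimeter=12.885

Straddling triangles (16 of 32):
  (v1,v4,v2) [--+] → (1.95525, 0.360145, 0.6269)–(2.1044, 0, 0.6269)  len=0.3898
  (v2,v4,v5) [+-+] → (1.95525, 0.360145, 0.6269)–(1.4881, 1.4881, 0.6269)  len=1.2209
  (v4,v6,v5) [--+] → (1.12796, 1.63725, 0.6269)–(1.4881, 1.4881, 0.6269)  len=0.3898
  (v5,v6,v7) [+-+] → (1.12796, 1.63725, 0.6269)–(0, 2.1044, 0.6269)  len=1.2209
  (v6,v8,v7) [--+] → (-0.360145, 1.95525, 0.6269)–(0, 2.1044, 0.6269)  len=0.3898
  (v7,v8,v9) [+-+] → (-0.360145, 1.95525, 0.6269)–(-1.4881, 1.4881, 0.6269)  len=1.2209
  (v8,v10,v9) [--+] → (-1.63725, 1.12796, 0.6269)–(-1.4881, 1.4881, 0.6269)  len=0.3898
  (v9,v10,v11) [+-+] → (-1.63725, 1.12796, 0.6269)–(-2.1044, 0, 0.6269)  len=1.2209
  (v10,v12,v11) [--+] → (-1.95525, -0.360145, 0.6269)–(-2.1044, 0, 0.6269)  len=0.3898
  (v11,v12,v13) [+-+] → (-1.95525, -0.360145, 0.6269)–(-1.4881, -1.4881, 0.6269)  len=1.2209
  (v12,v14,v13) [--+] → (-1.12796, -1.63725, 0.6269)–(-1.4881, -1.4881, 0.6269)  len=0.3898
  (v13,v14,v15) [+-+] → (-1.12796, -1.63725, 0.6269)–(0, -2.1044, 0.6269)  len=1.2209
  (v14,v16,v15) [--+] → (0.360145, -1.95525, 0.6269)–(0, -2.1044, 0.6269)  len=0.3898
  (v15,v16,v17) [+-+] → (0.360145, -1.95525, 0.6269)–(1.4881, -1.4881, 0.6269)  len=1.2209
  (v16,v1,v17) [--+] → (1.63725, -1.12796, 0.6269)–(1.4881, -1.4881, 0.6269)  len=0.3898
  (v17,v1,v2) [+-+] → (1.63725, -1.12796, 0.6269)–(2.1044, 0, 0.6269)  len=1.2209

Chained into 1 loop(s):
  loop 1: 16 segments, perimeter = 12.8854
Total perimeter = 12.885


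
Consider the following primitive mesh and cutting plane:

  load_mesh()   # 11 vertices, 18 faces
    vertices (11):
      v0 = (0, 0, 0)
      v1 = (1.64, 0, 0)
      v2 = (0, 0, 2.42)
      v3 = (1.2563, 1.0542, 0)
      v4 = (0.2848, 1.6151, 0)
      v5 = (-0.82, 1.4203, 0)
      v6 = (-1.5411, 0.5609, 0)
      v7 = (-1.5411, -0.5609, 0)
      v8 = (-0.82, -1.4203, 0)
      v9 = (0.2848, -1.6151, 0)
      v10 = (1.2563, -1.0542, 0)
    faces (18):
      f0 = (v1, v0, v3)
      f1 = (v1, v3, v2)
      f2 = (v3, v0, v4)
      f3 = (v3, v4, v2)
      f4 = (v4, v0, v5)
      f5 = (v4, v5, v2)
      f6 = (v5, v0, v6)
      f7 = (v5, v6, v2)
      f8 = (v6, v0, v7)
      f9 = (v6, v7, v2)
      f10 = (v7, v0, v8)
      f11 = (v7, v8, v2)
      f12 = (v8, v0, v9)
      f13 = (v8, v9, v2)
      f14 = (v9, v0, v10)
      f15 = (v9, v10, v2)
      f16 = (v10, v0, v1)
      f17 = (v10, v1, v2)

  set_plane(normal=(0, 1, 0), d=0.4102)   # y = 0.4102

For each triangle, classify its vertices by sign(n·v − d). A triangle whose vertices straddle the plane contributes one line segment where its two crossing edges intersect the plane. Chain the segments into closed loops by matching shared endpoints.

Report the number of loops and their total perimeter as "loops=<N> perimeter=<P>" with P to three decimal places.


Straddling triangles (10 of 18):
  (v1,v0,v3) [--+] → (0.488839, 0.4102, 0)–(1.4907, 0.4102, 0)  len=1.0019
  (v1,v3,v2) [-+-] → (1.4907, 0.4102, 0)–(0.488839, 0.4102, 1.47835)  len=1.7858
  (v3,v0,v4) [+-+] → (0.488839, 0.4102, 0)–(0.072333, 0.4102, 0)  len=0.4165
  (v3,v4,v2) [++-] → (0.072333, 0.4102, 1.80537)–(0.488839, 0.4102, 1.47835)  len=0.5295
  (v4,v0,v5) [+-+] → (0.072333, 0.4102, 0)–(-0.236826, 0.4102, 0)  len=0.3092
  (v4,v5,v2) [++-] → (-0.236826, 0.4102, 1.72107)–(0.072333, 0.4102, 1.80537)  len=0.3204
  (v5,v0,v6) [+-+] → (-0.236826, 0.4102, 0)–(-1.12704, 0.4102, 0)  len=0.8902
  (v5,v6,v2) [++-] → (-1.12704, 0.4102, 0.650194)–(-0.236826, 0.4102, 1.72107)  len=1.3926
  (v6,v0,v7) [+--] → (-1.12704, 0.4102, 0)–(-1.5411, 0.4102, 0)  len=0.4141
  (v6,v7,v2) [+--] → (-1.5411, 0.4102, 0)–(-1.12704, 0.4102, 0.650194)  len=0.7708

Chained into 1 loop(s):
  loop 1: 10 segments, perimeter = 7.8311
Total perimeter = 7.831

loops=1 perimeter=7.831


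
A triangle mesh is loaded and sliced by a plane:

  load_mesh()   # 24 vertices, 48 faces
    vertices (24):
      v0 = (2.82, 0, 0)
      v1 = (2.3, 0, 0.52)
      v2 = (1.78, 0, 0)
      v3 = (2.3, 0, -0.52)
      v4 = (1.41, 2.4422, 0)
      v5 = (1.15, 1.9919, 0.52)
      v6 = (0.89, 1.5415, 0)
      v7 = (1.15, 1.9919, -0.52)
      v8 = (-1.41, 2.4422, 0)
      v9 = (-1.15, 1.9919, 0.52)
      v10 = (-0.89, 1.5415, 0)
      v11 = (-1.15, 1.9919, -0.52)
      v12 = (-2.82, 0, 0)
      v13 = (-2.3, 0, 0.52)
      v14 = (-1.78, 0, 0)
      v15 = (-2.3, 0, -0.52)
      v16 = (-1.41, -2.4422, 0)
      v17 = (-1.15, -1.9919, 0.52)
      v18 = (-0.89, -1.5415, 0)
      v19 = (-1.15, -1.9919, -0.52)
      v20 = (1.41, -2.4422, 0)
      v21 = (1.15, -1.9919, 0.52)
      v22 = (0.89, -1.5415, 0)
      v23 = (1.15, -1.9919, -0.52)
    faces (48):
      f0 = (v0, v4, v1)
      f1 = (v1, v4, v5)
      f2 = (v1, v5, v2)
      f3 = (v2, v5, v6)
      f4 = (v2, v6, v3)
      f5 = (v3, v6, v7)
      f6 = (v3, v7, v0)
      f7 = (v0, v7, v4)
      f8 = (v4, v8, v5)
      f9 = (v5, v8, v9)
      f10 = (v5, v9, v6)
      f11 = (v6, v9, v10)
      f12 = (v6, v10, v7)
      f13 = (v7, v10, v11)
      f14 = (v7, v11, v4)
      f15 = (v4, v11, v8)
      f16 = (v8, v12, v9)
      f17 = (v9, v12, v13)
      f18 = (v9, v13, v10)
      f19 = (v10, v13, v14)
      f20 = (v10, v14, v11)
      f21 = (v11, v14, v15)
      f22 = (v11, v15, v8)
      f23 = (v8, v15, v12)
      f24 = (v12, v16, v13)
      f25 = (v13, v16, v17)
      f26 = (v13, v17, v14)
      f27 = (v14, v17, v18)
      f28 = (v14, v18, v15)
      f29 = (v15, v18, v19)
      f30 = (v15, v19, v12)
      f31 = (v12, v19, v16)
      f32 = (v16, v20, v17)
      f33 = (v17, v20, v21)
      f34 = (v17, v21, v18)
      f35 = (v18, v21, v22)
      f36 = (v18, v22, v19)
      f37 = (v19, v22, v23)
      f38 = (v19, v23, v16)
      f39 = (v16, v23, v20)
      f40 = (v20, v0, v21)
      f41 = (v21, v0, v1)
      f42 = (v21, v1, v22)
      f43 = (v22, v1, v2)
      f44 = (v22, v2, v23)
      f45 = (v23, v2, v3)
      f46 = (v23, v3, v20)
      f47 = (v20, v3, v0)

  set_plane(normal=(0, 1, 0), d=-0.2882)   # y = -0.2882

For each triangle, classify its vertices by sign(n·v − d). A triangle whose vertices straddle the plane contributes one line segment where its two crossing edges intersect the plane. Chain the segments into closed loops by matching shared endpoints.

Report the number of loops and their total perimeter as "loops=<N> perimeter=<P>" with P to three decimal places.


Straddling triangles (16 of 48):
  (v12,v16,v13) [+-+] → (-2.65361, -0.2882, 0)–(-2.19497, -0.2882, 0.458636)  len=0.6486
  (v13,v16,v17) [+--] → (-2.19497, -0.2882, 0.458636)–(-2.13361, -0.2882, 0.52)  len=0.0868
  (v13,v17,v14) [+-+] → (-2.13361, -0.2882, 0.52)–(-1.68885, -0.2882, 0.0752367)  len=0.6290
  (v14,v17,v18) [+--] → (-1.68885, -0.2882, 0.0752367)–(-1.6136, -0.2882, 0)  len=0.1064
  (v14,v18,v15) [+-+] → (-1.6136, -0.2882, 0)–(-2.03639, -0.2882, -0.42278)  len=0.5979
  (v15,v18,v19) [+--] → (-2.03639, -0.2882, -0.42278)–(-2.13361, -0.2882, -0.52)  len=0.1375
  (v15,v19,v12) [+-+] → (-2.13361, -0.2882, -0.52)–(-2.57837, -0.2882, -0.0752367)  len=0.6290
  (v12,v19,v16) [+--] → (-2.57837, -0.2882, -0.0752367)–(-2.65361, -0.2882, 0)  len=0.1064
  (v20,v0,v21) [-+-] → (2.65361, -0.2882, 0)–(2.57837, -0.2882, 0.0752367)  len=0.1064
  (v21,v0,v1) [-++] → (2.57837, -0.2882, 0.0752367)–(2.13361, -0.2882, 0.52)  len=0.6290
  (v21,v1,v22) [-+-] → (2.13361, -0.2882, 0.52)–(2.03639, -0.2882, 0.42278)  len=0.1375
  (v22,v1,v2) [-++] → (2.03639, -0.2882, 0.42278)–(1.6136, -0.2882, 0)  len=0.5979
  (v22,v2,v23) [-+-] → (1.6136, -0.2882, 0)–(1.68885, -0.2882, -0.0752367)  len=0.1064
  (v23,v2,v3) [-++] → (1.68885, -0.2882, -0.0752367)–(2.13361, -0.2882, -0.52)  len=0.6290
  (v23,v3,v20) [-+-] → (2.13361, -0.2882, -0.52)–(2.19497, -0.2882, -0.458636)  len=0.0868
  (v20,v3,v0) [-++] → (2.19497, -0.2882, -0.458636)–(2.65361, -0.2882, 0)  len=0.6486

Chained into 2 loop(s):
  loop 1: 8 segments, perimeter = 2.9416
  loop 2: 8 segments, perimeter = 2.9416
Total perimeter = 5.883

loops=2 perimeter=5.883


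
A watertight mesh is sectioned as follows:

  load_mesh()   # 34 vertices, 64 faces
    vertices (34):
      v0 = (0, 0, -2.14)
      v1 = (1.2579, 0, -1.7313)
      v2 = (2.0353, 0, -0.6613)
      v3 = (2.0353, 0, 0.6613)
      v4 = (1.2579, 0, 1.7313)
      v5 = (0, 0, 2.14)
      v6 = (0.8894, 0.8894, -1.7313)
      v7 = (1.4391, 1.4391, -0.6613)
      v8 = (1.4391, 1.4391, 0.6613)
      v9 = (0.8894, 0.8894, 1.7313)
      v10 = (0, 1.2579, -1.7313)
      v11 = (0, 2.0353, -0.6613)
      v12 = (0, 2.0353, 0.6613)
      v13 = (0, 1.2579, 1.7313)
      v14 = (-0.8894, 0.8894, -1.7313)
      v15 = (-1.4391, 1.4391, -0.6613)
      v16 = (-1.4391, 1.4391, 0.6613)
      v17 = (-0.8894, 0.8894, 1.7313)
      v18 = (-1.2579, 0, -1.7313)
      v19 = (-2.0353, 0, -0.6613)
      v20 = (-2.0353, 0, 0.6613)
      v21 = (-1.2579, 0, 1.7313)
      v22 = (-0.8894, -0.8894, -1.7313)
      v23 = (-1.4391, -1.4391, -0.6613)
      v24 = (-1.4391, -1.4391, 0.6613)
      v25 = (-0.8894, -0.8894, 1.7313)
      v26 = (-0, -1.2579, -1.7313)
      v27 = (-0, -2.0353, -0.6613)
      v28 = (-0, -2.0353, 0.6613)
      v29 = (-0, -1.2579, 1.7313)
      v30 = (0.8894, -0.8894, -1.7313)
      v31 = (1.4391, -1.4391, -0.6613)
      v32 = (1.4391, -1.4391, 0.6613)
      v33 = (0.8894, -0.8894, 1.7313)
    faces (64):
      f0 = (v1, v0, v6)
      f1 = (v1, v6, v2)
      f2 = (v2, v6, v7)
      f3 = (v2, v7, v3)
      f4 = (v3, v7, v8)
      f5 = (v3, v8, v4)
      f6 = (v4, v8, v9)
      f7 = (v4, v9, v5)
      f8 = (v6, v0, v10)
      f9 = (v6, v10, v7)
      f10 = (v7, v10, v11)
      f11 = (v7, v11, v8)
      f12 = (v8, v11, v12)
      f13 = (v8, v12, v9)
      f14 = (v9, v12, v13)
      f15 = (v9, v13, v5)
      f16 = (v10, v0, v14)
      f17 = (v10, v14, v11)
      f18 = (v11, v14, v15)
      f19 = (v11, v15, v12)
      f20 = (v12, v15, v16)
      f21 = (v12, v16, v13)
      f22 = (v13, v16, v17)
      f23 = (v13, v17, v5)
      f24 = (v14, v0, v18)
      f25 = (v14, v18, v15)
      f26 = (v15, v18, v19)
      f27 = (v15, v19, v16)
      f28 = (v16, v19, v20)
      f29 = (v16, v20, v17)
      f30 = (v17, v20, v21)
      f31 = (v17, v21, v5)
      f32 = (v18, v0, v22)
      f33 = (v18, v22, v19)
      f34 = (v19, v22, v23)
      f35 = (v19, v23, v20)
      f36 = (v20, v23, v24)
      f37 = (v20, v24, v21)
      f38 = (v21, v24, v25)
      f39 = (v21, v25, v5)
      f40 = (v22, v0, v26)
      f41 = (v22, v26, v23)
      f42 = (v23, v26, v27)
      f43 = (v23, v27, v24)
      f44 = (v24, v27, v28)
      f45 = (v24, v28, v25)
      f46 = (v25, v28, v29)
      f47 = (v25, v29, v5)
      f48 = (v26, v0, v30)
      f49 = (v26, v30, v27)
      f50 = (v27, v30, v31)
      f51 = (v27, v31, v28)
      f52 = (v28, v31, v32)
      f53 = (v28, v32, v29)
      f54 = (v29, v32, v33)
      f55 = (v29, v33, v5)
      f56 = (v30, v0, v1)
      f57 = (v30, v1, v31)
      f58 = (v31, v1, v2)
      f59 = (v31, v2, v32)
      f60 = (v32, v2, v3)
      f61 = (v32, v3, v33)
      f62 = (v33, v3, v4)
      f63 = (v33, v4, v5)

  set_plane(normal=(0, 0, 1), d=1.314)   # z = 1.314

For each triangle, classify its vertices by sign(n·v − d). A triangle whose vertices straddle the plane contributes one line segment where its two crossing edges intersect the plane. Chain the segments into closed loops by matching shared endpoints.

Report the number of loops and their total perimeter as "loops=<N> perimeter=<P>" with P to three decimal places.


loops=1 perimeter=9.558

Straddling triangles (16 of 64):
  (v3,v8,v4) [--+] → (1.32857, 0.561249, 1.314)–(1.56109, 0, 1.314)  len=0.6075
  (v4,v8,v9) [+-+] → (1.32857, 0.561249, 1.314)–(1.10378, 1.10378, 1.314)  len=0.5873
  (v8,v12,v9) [--+] → (0.542534, 1.3363, 1.314)–(1.10378, 1.10378, 1.314)  len=0.6075
  (v9,v12,v13) [+-+] → (0.542534, 1.3363, 1.314)–(0, 1.56109, 1.314)  len=0.5873
  (v12,v16,v13) [--+] → (-0.561249, 1.32857, 1.314)–(0, 1.56109, 1.314)  len=0.6075
  (v13,v16,v17) [+-+] → (-0.561249, 1.32857, 1.314)–(-1.10378, 1.10378, 1.314)  len=0.5873
  (v16,v20,v17) [--+] → (-1.3363, 0.542534, 1.314)–(-1.10378, 1.10378, 1.314)  len=0.6075
  (v17,v20,v21) [+-+] → (-1.3363, 0.542534, 1.314)–(-1.56109, 0, 1.314)  len=0.5873
  (v20,v24,v21) [--+] → (-1.32857, -0.561249, 1.314)–(-1.56109, 0, 1.314)  len=0.6075
  (v21,v24,v25) [+-+] → (-1.32857, -0.561249, 1.314)–(-1.10378, -1.10378, 1.314)  len=0.5873
  (v24,v28,v25) [--+] → (-0.542534, -1.3363, 1.314)–(-1.10378, -1.10378, 1.314)  len=0.6075
  (v25,v28,v29) [+-+] → (-0.542534, -1.3363, 1.314)–(0, -1.56109, 1.314)  len=0.5873
  (v28,v32,v29) [--+] → (0.561249, -1.32857, 1.314)–(0, -1.56109, 1.314)  len=0.6075
  (v29,v32,v33) [+-+] → (0.561249, -1.32857, 1.314)–(1.10378, -1.10378, 1.314)  len=0.5873
  (v32,v3,v33) [--+] → (1.3363, -0.542534, 1.314)–(1.10378, -1.10378, 1.314)  len=0.6075
  (v33,v3,v4) [+-+] → (1.3363, -0.542534, 1.314)–(1.56109, 0, 1.314)  len=0.5873

Chained into 1 loop(s):
  loop 1: 16 segments, perimeter = 9.5581
Total perimeter = 9.558


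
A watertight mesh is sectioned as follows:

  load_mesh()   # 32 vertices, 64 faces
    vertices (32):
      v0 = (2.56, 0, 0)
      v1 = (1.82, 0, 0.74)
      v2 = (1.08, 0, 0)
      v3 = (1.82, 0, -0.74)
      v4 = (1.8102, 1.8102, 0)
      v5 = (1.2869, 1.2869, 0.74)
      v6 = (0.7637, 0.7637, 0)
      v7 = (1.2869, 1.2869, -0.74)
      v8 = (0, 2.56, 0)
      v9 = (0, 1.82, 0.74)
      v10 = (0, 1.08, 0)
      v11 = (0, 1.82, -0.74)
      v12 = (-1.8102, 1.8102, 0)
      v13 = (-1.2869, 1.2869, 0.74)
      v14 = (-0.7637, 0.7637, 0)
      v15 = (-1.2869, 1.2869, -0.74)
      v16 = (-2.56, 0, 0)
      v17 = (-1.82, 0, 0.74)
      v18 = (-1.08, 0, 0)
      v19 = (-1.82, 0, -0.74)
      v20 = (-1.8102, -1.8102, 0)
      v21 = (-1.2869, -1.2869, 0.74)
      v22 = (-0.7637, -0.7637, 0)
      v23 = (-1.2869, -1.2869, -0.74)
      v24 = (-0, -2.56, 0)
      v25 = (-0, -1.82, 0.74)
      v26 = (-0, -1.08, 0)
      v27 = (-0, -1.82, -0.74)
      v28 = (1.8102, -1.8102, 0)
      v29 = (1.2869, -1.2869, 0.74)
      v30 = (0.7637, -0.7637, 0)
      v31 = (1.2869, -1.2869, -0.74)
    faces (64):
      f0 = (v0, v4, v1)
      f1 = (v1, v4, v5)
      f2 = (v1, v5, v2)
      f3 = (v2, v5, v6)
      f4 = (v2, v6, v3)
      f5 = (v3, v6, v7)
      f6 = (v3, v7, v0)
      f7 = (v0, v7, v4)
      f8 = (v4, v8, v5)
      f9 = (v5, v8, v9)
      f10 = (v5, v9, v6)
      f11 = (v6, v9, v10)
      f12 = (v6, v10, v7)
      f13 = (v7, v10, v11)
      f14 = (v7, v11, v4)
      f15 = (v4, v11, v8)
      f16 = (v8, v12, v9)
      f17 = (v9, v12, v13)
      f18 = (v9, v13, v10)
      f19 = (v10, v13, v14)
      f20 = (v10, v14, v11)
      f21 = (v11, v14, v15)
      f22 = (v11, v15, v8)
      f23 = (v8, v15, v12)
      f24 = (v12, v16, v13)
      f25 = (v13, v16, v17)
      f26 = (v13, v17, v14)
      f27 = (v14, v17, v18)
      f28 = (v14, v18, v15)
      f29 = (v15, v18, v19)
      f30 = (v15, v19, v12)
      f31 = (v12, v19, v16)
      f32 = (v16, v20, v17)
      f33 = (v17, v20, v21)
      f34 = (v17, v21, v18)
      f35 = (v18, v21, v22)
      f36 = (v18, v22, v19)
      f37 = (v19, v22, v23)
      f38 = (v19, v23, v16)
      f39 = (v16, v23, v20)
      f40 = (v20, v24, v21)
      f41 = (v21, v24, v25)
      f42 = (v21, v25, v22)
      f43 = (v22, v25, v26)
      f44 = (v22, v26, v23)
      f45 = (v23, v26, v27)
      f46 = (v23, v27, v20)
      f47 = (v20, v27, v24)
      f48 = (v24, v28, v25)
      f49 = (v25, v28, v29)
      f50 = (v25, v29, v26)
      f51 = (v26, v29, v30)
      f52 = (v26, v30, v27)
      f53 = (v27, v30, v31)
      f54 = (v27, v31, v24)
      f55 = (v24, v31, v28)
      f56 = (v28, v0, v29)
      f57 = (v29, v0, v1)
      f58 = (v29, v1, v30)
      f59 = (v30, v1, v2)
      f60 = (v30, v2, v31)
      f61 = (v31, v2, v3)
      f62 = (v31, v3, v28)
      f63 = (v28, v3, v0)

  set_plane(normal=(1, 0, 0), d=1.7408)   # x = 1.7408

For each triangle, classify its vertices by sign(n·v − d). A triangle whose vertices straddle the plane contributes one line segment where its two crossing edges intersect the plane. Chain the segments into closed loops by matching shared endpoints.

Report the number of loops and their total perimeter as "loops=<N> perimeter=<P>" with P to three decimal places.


Straddling triangles (18 of 64):
  (v1,v4,v5) [++-] → (1.7408, 1.7408, 0.0981387)–(1.7408, 0.191188, 0.74)  len=1.6773
  (v1,v5,v2) [+--] → (1.7408, 0.191188, 0.74)–(1.7408, 0, 0.6608)  len=0.2069
  (v2,v6,v3) [--+] → (1.7408, 0.0572612, -0.684516)–(1.7408, 0, -0.6608)  len=0.0620
  (v3,v6,v7) [+--] → (1.7408, 0.0572612, -0.684516)–(1.7408, 0.191188, -0.74)  len=0.1450
  (v3,v7,v0) [+-+] → (1.7408, 0.191188, -0.74)–(1.7408, 0.82808, -0.476167)  len=0.6894
  (v0,v7,v4) [+-+] → (1.7408, 0.82808, -0.476167)–(1.7408, 1.7408, -0.0981387)  len=0.9879
  (v4,v8,v5) [+--] → (1.7408, 1.83895, 0)–(1.7408, 1.7408, 0.0981387)  len=0.1388
  (v7,v11,v4) [--+] → (1.7408, 1.81058, -0.0283703)–(1.7408, 1.7408, -0.0981387)  len=0.0987
  (v4,v11,v8) [+--] → (1.7408, 1.81058, -0.0283703)–(1.7408, 1.83895, 0)  len=0.0401
  (v24,v28,v25) [-+-] → (1.7408, -1.83895, 0)–(1.7408, -1.81058, 0.0283703)  len=0.0401
  (v25,v28,v29) [-+-] → (1.7408, -1.81058, 0.0283703)–(1.7408, -1.7408, 0.0981387)  len=0.0987
  (v24,v31,v28) [--+] → (1.7408, -1.7408, -0.0981387)–(1.7408, -1.83895, 0)  len=0.1388
  (v28,v0,v29) [++-] → (1.7408, -0.82808, 0.476167)–(1.7408, -1.7408, 0.0981387)  len=0.9879
  (v29,v0,v1) [-++] → (1.7408, -0.82808, 0.476167)–(1.7408, -0.191188, 0.74)  len=0.6894
  (v29,v1,v30) [-+-] → (1.7408, -0.191188, 0.74)–(1.7408, -0.0572612, 0.684516)  len=0.1450
  (v30,v1,v2) [-+-] → (1.7408, -0.0572612, 0.684516)–(1.7408, 0, 0.6608)  len=0.0620
  (v31,v2,v3) [--+] → (1.7408, 0, -0.6608)–(1.7408, -0.191188, -0.74)  len=0.2069
  (v31,v3,v28) [-++] → (1.7408, -0.191188, -0.74)–(1.7408, -1.7408, -0.0981387)  len=1.6773

Chained into 1 loop(s):
  loop 1: 18 segments, perimeter = 8.0921
Total perimeter = 8.092

loops=1 perimeter=8.092


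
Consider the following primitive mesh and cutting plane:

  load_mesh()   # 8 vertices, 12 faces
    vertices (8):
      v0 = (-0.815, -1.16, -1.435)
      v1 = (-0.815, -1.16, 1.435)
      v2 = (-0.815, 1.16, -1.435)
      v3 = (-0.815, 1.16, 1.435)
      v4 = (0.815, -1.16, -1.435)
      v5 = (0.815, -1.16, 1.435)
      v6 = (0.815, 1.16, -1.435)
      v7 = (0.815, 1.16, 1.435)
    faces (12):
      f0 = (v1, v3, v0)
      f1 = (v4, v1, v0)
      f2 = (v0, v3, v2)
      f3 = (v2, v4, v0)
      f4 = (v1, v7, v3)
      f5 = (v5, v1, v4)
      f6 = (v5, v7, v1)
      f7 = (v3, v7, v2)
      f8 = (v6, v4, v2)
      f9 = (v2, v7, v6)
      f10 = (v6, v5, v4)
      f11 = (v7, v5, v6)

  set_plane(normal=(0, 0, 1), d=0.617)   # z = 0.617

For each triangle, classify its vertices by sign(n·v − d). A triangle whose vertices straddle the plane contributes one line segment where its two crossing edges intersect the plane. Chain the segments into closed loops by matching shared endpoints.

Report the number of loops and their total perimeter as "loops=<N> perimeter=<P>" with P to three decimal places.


Straddling triangles (8 of 12):
  (v1,v3,v0) [++-] → (-0.815, 0.49876, 0.617)–(-0.815, -1.16, 0.617)  len=1.6588
  (v4,v1,v0) [-+-] → (-0.350422, -1.16, 0.617)–(-0.815, -1.16, 0.617)  len=0.4646
  (v0,v3,v2) [-+-] → (-0.815, 0.49876, 0.617)–(-0.815, 1.16, 0.617)  len=0.6612
  (v5,v1,v4) [++-] → (-0.350422, -1.16, 0.617)–(0.815, -1.16, 0.617)  len=1.1654
  (v3,v7,v2) [++-] → (0.350422, 1.16, 0.617)–(-0.815, 1.16, 0.617)  len=1.1654
  (v2,v7,v6) [-+-] → (0.350422, 1.16, 0.617)–(0.815, 1.16, 0.617)  len=0.4646
  (v6,v5,v4) [-+-] → (0.815, -0.49876, 0.617)–(0.815, -1.16, 0.617)  len=0.6612
  (v7,v5,v6) [++-] → (0.815, -0.49876, 0.617)–(0.815, 1.16, 0.617)  len=1.6588

Chained into 1 loop(s):
  loop 1: 8 segments, perimeter = 7.9000
Total perimeter = 7.900

loops=1 perimeter=7.900


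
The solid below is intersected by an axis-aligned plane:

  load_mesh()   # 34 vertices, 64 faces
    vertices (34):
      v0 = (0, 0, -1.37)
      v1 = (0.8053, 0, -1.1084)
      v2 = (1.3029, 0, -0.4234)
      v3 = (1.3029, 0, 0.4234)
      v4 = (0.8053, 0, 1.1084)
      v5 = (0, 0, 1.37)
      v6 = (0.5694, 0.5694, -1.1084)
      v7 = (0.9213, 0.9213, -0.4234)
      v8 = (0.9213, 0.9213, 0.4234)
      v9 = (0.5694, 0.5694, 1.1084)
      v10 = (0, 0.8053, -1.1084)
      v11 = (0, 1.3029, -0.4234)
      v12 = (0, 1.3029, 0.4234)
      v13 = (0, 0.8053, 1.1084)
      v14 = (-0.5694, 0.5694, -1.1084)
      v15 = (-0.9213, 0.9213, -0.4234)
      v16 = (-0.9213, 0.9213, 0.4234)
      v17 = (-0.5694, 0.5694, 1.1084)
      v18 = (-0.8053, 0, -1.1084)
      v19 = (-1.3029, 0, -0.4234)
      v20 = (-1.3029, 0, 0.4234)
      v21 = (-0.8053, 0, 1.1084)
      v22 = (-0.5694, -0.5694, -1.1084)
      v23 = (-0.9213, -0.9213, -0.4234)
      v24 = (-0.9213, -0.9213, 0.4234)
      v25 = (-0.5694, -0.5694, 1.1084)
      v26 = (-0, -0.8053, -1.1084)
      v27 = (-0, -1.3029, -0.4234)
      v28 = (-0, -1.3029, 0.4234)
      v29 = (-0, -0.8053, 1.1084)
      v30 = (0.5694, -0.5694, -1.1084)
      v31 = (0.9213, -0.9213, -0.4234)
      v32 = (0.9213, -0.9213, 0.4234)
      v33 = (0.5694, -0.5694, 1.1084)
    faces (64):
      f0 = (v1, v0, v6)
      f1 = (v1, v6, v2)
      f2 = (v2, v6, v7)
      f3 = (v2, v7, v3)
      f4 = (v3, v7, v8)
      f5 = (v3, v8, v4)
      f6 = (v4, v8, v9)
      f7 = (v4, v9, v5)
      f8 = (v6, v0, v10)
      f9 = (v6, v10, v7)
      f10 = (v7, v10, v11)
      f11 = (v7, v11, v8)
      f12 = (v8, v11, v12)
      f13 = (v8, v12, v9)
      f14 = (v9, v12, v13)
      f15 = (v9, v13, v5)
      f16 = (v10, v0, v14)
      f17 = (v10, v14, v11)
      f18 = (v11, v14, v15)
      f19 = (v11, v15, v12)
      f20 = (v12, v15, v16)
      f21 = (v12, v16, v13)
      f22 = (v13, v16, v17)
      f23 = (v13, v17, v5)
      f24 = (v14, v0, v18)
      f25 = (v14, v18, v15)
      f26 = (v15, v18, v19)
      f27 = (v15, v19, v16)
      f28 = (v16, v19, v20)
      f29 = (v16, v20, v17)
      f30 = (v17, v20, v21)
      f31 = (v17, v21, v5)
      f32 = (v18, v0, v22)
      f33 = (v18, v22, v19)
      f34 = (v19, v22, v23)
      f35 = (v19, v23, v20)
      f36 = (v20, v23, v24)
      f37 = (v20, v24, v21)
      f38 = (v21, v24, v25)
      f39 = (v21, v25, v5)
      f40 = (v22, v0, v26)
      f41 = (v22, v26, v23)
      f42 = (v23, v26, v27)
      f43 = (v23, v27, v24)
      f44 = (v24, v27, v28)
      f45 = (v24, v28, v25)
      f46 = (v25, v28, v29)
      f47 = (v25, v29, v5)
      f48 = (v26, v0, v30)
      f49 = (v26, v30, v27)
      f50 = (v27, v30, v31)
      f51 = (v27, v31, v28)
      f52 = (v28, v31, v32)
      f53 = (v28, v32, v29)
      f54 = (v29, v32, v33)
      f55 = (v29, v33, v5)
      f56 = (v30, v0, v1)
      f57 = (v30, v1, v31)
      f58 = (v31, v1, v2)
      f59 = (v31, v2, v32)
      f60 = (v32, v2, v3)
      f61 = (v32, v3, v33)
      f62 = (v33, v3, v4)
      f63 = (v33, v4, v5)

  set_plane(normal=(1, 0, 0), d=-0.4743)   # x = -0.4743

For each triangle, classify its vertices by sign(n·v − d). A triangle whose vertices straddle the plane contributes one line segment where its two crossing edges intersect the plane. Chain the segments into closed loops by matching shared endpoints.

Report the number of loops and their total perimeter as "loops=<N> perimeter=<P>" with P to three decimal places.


loops=1 perimeter=7.560

Straddling triangles (20 of 64):
  (v10,v0,v14) [++-] → (-0.4743, 0.4743, -1.15209)–(-0.4743, 0.6088, -1.1084)  len=0.1414
  (v10,v14,v11) [+-+] → (-0.4743, 0.6088, -1.1084)–(-0.4743, 0.691908, -0.993993)  len=0.1414
  (v11,v14,v15) [+--] → (-0.4743, 0.691908, -0.993993)–(-0.4743, 1.10645, -0.4234)  len=0.7053
  (v11,v15,v12) [+-+] → (-0.4743, 1.10645, -0.4234)–(-0.4743, 1.10645, -0.0125462)  len=0.4109
  (v12,v15,v16) [+--] → (-0.4743, 1.10645, -0.0125462)–(-0.4743, 1.10645, 0.4234)  len=0.4359
  (v12,v16,v13) [+-+] → (-0.4743, 1.10645, 0.4234)–(-0.4743, 0.865019, 0.755751)  len=0.4108
  (v13,v16,v17) [+--] → (-0.4743, 0.865019, 0.755751)–(-0.4743, 0.6088, 1.1084)  len=0.4359
  (v13,v17,v5) [+-+] → (-0.4743, 0.6088, 1.1084)–(-0.4743, 0.4743, 1.15209)  len=0.1414
  (v14,v0,v18) [-+-] → (-0.4743, 0.4743, -1.15209)–(-0.4743, 0, -1.21592)  len=0.4786
  (v17,v21,v5) [--+] → (-0.4743, 0, 1.21592)–(-0.4743, 0.4743, 1.15209)  len=0.4786
  (v18,v0,v22) [-+-] → (-0.4743, 0, -1.21592)–(-0.4743, -0.4743, -1.15209)  len=0.4786
  (v21,v25,v5) [--+] → (-0.4743, -0.4743, 1.15209)–(-0.4743, 0, 1.21592)  len=0.4786
  (v22,v0,v26) [-++] → (-0.4743, -0.4743, -1.15209)–(-0.4743, -0.6088, -1.1084)  len=0.1414
  (v22,v26,v23) [-+-] → (-0.4743, -0.6088, -1.1084)–(-0.4743, -0.865019, -0.755751)  len=0.4359
  (v23,v26,v27) [-++] → (-0.4743, -0.865019, -0.755751)–(-0.4743, -1.10645, -0.4234)  len=0.4108
  (v23,v27,v24) [-+-] → (-0.4743, -1.10645, -0.4234)–(-0.4743, -1.10645, 0.0125462)  len=0.4359
  (v24,v27,v28) [-++] → (-0.4743, -1.10645, 0.0125462)–(-0.4743, -1.10645, 0.4234)  len=0.4109
  (v24,v28,v25) [-+-] → (-0.4743, -1.10645, 0.4234)–(-0.4743, -0.691908, 0.993993)  len=0.7053
  (v25,v28,v29) [-++] → (-0.4743, -0.691908, 0.993993)–(-0.4743, -0.6088, 1.1084)  len=0.1414
  (v25,v29,v5) [-++] → (-0.4743, -0.6088, 1.1084)–(-0.4743, -0.4743, 1.15209)  len=0.1414

Chained into 1 loop(s):
  loop 1: 20 segments, perimeter = 7.5603
Total perimeter = 7.560


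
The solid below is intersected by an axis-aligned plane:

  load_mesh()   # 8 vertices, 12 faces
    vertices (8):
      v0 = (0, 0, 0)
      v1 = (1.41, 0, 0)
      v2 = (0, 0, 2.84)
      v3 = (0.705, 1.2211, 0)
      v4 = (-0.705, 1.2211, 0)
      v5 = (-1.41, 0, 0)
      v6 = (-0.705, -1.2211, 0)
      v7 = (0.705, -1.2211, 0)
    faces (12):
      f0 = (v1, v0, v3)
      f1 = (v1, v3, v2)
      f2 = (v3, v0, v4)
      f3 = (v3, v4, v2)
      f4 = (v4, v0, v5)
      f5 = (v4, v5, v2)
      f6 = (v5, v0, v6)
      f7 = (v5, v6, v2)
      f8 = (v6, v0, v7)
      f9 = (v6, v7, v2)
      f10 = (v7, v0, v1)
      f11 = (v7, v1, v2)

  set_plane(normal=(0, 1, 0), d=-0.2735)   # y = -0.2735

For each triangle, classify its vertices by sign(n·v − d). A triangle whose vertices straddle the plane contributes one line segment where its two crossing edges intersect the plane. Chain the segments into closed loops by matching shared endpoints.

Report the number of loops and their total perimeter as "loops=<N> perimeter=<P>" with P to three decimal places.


loops=1 perimeter=7.741

Straddling triangles (6 of 12):
  (v5,v0,v6) [++-] → (-0.157905, -0.2735, 0)–(-1.2521, -0.2735, 0)  len=1.0942
  (v5,v6,v2) [+-+] → (-1.2521, -0.2735, 0)–(-0.157905, -0.2735, 2.2039)  len=2.4606
  (v6,v0,v7) [-+-] → (-0.157905, -0.2735, 0)–(0.157905, -0.2735, 0)  len=0.3158
  (v6,v7,v2) [--+] → (0.157905, -0.2735, 2.2039)–(-0.157905, -0.2735, 2.2039)  len=0.3158
  (v7,v0,v1) [-++] → (0.157905, -0.2735, 0)–(1.2521, -0.2735, 0)  len=1.0942
  (v7,v1,v2) [-++] → (1.2521, -0.2735, 0)–(0.157905, -0.2735, 2.2039)  len=2.4606

Chained into 1 loop(s):
  loop 1: 6 segments, perimeter = 7.7412
Total perimeter = 7.741


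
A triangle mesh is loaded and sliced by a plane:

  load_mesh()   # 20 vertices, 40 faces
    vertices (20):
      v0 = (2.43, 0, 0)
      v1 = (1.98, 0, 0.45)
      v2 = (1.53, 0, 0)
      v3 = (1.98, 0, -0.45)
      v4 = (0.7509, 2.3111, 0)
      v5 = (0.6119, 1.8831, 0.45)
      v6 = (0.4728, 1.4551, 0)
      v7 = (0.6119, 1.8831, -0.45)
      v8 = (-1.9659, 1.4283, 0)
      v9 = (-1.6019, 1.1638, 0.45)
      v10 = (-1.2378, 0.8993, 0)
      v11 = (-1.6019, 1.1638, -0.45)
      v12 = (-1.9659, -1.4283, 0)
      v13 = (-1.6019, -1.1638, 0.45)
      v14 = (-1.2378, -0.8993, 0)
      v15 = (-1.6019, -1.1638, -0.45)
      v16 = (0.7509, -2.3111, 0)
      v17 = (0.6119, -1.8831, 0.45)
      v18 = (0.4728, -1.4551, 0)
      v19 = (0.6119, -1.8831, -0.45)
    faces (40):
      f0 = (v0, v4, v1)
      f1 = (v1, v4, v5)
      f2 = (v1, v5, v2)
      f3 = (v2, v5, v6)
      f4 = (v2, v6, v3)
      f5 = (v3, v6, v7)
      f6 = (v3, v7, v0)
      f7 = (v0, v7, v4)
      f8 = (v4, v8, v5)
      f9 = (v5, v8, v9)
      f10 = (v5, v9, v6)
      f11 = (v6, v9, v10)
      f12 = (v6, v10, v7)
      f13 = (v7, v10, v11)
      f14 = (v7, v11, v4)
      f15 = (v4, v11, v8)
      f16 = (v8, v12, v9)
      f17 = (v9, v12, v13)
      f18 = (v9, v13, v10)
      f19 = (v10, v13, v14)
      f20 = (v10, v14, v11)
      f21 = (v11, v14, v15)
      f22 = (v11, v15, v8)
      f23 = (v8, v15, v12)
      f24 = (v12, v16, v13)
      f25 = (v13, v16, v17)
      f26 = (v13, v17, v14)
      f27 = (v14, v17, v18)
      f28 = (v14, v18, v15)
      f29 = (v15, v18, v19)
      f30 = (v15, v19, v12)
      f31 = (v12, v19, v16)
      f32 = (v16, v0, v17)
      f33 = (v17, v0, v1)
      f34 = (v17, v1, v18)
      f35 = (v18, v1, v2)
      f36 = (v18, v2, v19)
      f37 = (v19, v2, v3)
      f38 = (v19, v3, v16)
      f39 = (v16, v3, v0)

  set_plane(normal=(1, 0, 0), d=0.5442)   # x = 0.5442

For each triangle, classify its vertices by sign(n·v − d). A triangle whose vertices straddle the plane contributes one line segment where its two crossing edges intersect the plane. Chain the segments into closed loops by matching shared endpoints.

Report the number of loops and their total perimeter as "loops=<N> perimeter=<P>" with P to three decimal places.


Straddling triangles (20 of 40):
  (v2,v5,v6) [++-] → (0.5442, 1.67479, 0.230985)–(0.5442, 1.35683, 0)  len=0.3930
  (v2,v6,v3) [+-+] → (0.5442, 1.35683, 0)–(0.5442, 1.38617, -0.0213177)  len=0.0363
  (v3,v6,v7) [+-+] → (0.5442, 1.38617, -0.0213177)–(0.5442, 1.67479, -0.230985)  len=0.3567
  (v4,v8,v5) [+-+] → (0.5442, 2.24393, 0)–(0.5442, 1.87116, 0.438182)  len=0.5753
  (v5,v8,v9) [+--] → (0.5442, 1.87116, 0.438182)–(0.5442, 1.8611, 0.45)  len=0.0155
  (v5,v9,v6) [+--] → (0.5442, 1.8611, 0.45)–(0.5442, 1.67479, 0.230985)  len=0.2875
  (v6,v10,v7) [--+] → (0.5442, 1.84709, -0.43353)–(0.5442, 1.67479, -0.230985)  len=0.2659
  (v7,v10,v11) [+--] → (0.5442, 1.84709, -0.43353)–(0.5442, 1.8611, -0.45)  len=0.0216
  (v7,v11,v4) [+-+] → (0.5442, 1.8611, -0.45)–(0.5442, 2.21031, -0.0395337)  len=0.5389
  (v4,v11,v8) [+--] → (0.5442, 2.21031, -0.0395337)–(0.5442, 2.24393, 0)  len=0.0519
  (v12,v16,v13) [-+-] → (0.5442, -2.24393, 0)–(0.5442, -2.21031, 0.0395337)  len=0.0519
  (v13,v16,v17) [-++] → (0.5442, -2.21031, 0.0395337)–(0.5442, -1.8611, 0.45)  len=0.5389
  (v13,v17,v14) [-+-] → (0.5442, -1.8611, 0.45)–(0.5442, -1.84709, 0.43353)  len=0.0216
  (v14,v17,v18) [-+-] → (0.5442, -1.84709, 0.43353)–(0.5442, -1.67479, 0.230985)  len=0.2659
  (v15,v18,v19) [--+] → (0.5442, -1.67479, -0.230985)–(0.5442, -1.8611, -0.45)  len=0.2875
  (v15,v19,v12) [-+-] → (0.5442, -1.8611, -0.45)–(0.5442, -1.87116, -0.438182)  len=0.0155
  (v12,v19,v16) [-++] → (0.5442, -1.87116, -0.438182)–(0.5442, -2.24393, 0)  len=0.5753
  (v17,v1,v18) [++-] → (0.5442, -1.38617, 0.0213177)–(0.5442, -1.67479, 0.230985)  len=0.3567
  (v18,v1,v2) [-++] → (0.5442, -1.38617, 0.0213177)–(0.5442, -1.35683, 0)  len=0.0363
  (v18,v2,v19) [-++] → (0.5442, -1.35683, 0)–(0.5442, -1.67479, -0.230985)  len=0.3930

Chained into 2 loop(s):
  loop 1: 10 segments, perimeter = 2.5427
  loop 2: 10 segments, perimeter = 2.5427
Total perimeter = 5.085

loops=2 perimeter=5.085


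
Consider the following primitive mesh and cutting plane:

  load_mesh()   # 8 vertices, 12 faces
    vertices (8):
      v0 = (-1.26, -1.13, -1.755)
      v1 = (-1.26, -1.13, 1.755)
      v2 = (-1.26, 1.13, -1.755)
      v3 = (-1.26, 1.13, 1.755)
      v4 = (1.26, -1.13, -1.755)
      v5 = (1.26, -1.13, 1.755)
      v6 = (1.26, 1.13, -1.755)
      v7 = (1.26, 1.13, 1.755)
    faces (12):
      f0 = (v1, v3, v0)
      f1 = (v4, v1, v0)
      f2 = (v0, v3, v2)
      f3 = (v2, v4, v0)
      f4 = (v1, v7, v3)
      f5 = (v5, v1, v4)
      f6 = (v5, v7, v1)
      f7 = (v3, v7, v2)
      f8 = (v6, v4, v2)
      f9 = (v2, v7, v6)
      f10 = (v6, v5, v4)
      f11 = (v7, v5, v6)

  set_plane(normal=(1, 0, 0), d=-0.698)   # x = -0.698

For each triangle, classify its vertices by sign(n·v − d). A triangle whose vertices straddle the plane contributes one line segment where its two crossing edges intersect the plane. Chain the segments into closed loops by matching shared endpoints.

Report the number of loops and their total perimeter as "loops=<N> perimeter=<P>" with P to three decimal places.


Straddling triangles (8 of 12):
  (v4,v1,v0) [+--] → (-0.698, -1.13, 0.972214)–(-0.698, -1.13, -1.755)  len=2.7272
  (v2,v4,v0) [-+-] → (-0.698, 0.625984, -1.755)–(-0.698, -1.13, -1.755)  len=1.7560
  (v1,v7,v3) [-+-] → (-0.698, -0.625984, 1.755)–(-0.698, 1.13, 1.755)  len=1.7560
  (v5,v1,v4) [+-+] → (-0.698, -1.13, 1.755)–(-0.698, -1.13, 0.972214)  len=0.7828
  (v5,v7,v1) [++-] → (-0.698, -0.625984, 1.755)–(-0.698, -1.13, 1.755)  len=0.5040
  (v3,v7,v2) [-+-] → (-0.698, 1.13, 1.755)–(-0.698, 1.13, -0.972214)  len=2.7272
  (v6,v4,v2) [++-] → (-0.698, 0.625984, -1.755)–(-0.698, 1.13, -1.755)  len=0.5040
  (v2,v7,v6) [-++] → (-0.698, 1.13, -0.972214)–(-0.698, 1.13, -1.755)  len=0.7828

Chained into 1 loop(s):
  loop 1: 8 segments, perimeter = 11.5400
Total perimeter = 11.540

loops=1 perimeter=11.540
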